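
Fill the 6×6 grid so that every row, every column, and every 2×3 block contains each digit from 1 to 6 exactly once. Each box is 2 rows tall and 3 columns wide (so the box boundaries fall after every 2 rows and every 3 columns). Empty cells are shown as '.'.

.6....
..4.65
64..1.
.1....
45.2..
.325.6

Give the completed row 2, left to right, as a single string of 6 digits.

row 2, column 2 = 2: row 2 has {4,5,6}; col 2 has {1,3,4,5,6}; box has {4,6} → only 2 remains.
row 3, column 4 = 3: row 3 has {1,4,6}; col 4 has {2,5}; box has {1} → only 3 remains.
row 3, column 6 = 2: row 3 has {1,3,4,6}; col 6 has {5,6}; box has {1,3} → only 2 remains.
row 4, column 6 = 4: row 4 has {1}; col 6 has {2,5,6}; box has {1,2,3} → only 4 remains.
row 5, column 5 = 3: row 5 has {2,4,5}; col 5 has {1,6}; box has {2,5,6} → only 3 remains.
row 5, column 6 = 1: row 5 has {2,3,4,5}; col 6 has {2,4,5,6}; box has {2,3,5,6} → only 1 remains.
row 6, column 1 = 1: row 6 has {2,3,5,6}; col 1 has {4,6}; box has {2,3,4,5} → only 1 remains.
row 6, column 5 = 4: row 6 has {1,2,3,5,6}; col 5 has {1,3,6}; box has {1,2,3,5,6} → only 4 remains.
row 1, column 5 = 2: row 1 has {6}; col 5 has {1,3,4,6}; box has {5,6} → only 2 remains.
row 1, column 6 = 3: row 1 has {2,6}; col 6 has {1,2,4,5,6}; box has {2,5,6} → only 3 remains.
row 2, column 1 = 3: row 2 has {2,4,5,6}; col 1 has {1,4,6}; box has {2,4,6} → only 3 remains.
row 2, column 4 = 1: row 2 has {2,3,4,5,6}; col 4 has {2,3,5}; box has {2,3,5,6} → only 1 remains.

324165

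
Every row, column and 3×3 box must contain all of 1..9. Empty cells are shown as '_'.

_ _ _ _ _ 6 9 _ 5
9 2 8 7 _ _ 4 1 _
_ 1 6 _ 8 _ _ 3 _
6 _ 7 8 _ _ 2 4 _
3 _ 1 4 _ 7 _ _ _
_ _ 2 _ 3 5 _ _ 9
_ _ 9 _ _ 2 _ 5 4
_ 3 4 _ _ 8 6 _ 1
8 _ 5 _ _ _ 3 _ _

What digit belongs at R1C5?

1

R1C3 = 3 (sole candidate).
R2C5 = 5 (sole candidate).
R2C6 = 3 (sole candidate).
R2C9 = 6 (sole candidate).
R3C7 = 7 (sole candidate).
R3C9 = 2 (sole candidate).
R4C9 = 3 (sole candidate).
R5C9 = 8 (sole candidate).
R6C1 = 4 (sole candidate).
R6C2 = 8 (sole candidate).
R6C7 = 1 (sole candidate).
R7C7 = 8 (sole candidate).
R9C9 = 7 (sole candidate).
R1C1 = 7 (sole candidate).
R1C2 = 4 (sole candidate).
R1C8 = 8 (sole candidate).
R3C1 = 5 (sole candidate).
R3C4 = 9 (sole candidate).
R3C6 = 4 (sole candidate).
R5C7 = 5 (sole candidate).
R5C8 = 6 (sole candidate).
R6C4 = 6 (sole candidate).
R6C8 = 7 (sole candidate).
R7C1 = 1 (sole candidate).
R7C4 = 3 (sole candidate).
R8C1 = 2 (sole candidate).
R8C4 = 5 (sole candidate).
R8C8 = 9 (sole candidate).
R9C2 = 6 (sole candidate).
R9C4 = 1 (sole candidate).
R9C6 = 9 (sole candidate).
R9C8 = 2 (sole candidate).
R1C4 = 2 (sole candidate).
R1C5 = 1: row 1 has {2,3,4,5,6,7,8,9}; col 5 has {3,5,8}; box has {2,3,4,5,6,7,8,9} → only 1 remains.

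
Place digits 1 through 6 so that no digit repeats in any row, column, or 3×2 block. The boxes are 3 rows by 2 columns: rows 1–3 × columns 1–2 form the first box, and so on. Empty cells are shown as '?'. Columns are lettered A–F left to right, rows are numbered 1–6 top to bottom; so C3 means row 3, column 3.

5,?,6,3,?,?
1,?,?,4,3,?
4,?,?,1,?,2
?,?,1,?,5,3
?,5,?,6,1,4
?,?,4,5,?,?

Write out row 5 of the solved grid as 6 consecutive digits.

B1 = 2: row 1 has {3,5,6}; col 2 has {5}; box has {1,4,5} → only 2 remains.
E1 = 4: row 1 has {2,3,5,6}; col 5 has {1,3,5}; box has {2,3} → only 4 remains.
F1 = 1: row 1 has {2,3,4,5,6}; col 6 has {2,3,4}; box has {2,3,4} → only 1 remains.
B2 = 6: row 2 has {1,3,4}; col 2 has {2,5}; box has {1,2,4,5} → only 6 remains.
F2 = 5: row 2 has {1,3,4,6}; col 6 has {1,2,3,4}; box has {1,2,3,4} → only 5 remains.
B3 = 3: row 3 has {1,2,4}; col 2 has {2,5,6}; box has {1,2,4,5,6} → only 3 remains.
C3 = 5: row 3 has {1,2,3,4}; col 3 has {1,4,6}; box has {1,3,4,6} → only 5 remains.
E3 = 6: row 3 has {1,2,3,4,5}; col 5 has {1,3,4,5}; box has {1,2,3,4,5} → only 6 remains.
B4 = 4: row 4 has {1,3,5}; col 2 has {2,3,5,6}; box has {5} → only 4 remains.
D4 = 2: row 4 has {1,3,4,5}; col 4 has {1,3,4,5,6}; box has {1,4,5,6} → only 2 remains.
C5 = 3: row 5 has {1,4,5,6}; col 3 has {1,4,5,6}; box has {1,2,4,5,6} → only 3 remains.
B6 = 1: row 6 has {4,5}; col 2 has {2,3,4,5,6}; box has {4,5} → only 1 remains.
E6 = 2: row 6 has {1,4,5}; col 5 has {1,3,4,5,6}; box has {1,3,4,5} → only 2 remains.
F6 = 6: row 6 has {1,2,4,5}; col 6 has {1,2,3,4,5}; box has {1,2,3,4,5} → only 6 remains.
C2 = 2: row 2 has {1,3,4,5,6}; col 3 has {1,3,4,5,6}; box has {1,3,4,5,6} → only 2 remains.
A4 = 6: row 4 has {1,2,3,4,5}; col 1 has {1,4,5}; box has {1,4,5} → only 6 remains.
A5 = 2: row 5 has {1,3,4,5,6}; col 1 has {1,4,5,6}; box has {1,4,5,6} → only 2 remains.

253614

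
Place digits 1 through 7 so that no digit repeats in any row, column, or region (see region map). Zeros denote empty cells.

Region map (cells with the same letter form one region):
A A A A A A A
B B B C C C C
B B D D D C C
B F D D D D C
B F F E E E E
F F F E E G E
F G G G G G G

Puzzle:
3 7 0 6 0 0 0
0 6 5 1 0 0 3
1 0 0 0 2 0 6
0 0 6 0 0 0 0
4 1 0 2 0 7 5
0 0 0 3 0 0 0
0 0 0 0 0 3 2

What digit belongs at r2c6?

2

r3c2 = 3 (sole candidate).
r5c3 = 3 (sole candidate).
r5c5 = 6 (sole candidate).
r4c5 = 3 (hidden single in row 4).
r4c6 = 1 (hidden single in row 4).
r7c1 = 6 (hidden single in row 7).
r6c6 = 6 (hidden single in row 6).
r6c1 = 5 (hidden single in column 1).
r4c4 = 5 (hidden single in row 4).
r3c6 = 5 (hidden single in row 3).
r1c5 = 5 (hidden single in row 1).
r6c3 = 7 (hidden single in row 6).
r3c3 = 4 (sole candidate).
r3c4 = 7 (sole candidate).
r7c3 = 1 (sole candidate).
r7c4 = 4 (sole candidate).
r7c5 = 7 (sole candidate).
r1c3 = 2 (sole candidate).
r1c6 = 4 (sole candidate).
r1c7 = 1 (sole candidate).
r2c5 = 4 (sole candidate).
r2c6 = 2: row 2 has {1,3,4,5,6}; col 6 has {1,3,4,5,6,7}; region has {1,3,4,5,6} → only 2 remains.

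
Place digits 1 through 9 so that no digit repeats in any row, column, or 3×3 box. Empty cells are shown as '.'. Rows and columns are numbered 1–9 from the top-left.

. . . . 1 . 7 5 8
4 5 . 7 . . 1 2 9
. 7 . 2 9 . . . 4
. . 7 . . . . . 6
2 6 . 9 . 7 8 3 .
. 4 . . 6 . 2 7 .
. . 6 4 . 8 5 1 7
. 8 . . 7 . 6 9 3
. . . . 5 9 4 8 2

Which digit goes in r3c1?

r3c7 = 3: row 3 has {2,4,7,9}; col 7 has {1,2,4,5,6,7,8}; box has {1,2,4,5,7,8,9} → only 3 remains.
r3c8 = 6: row 3 has {2,3,4,7,9}; col 8 has {1,2,3,5,7,8,9}; box has {1,2,3,4,5,7,8,9} → only 6 remains.
r4c7 = 9: row 4 has {6,7}; col 7 has {1,2,3,4,5,6,7,8}; box has {2,3,6,7,8} → only 9 remains.
r4c8 = 4: row 4 has {6,7,9}; col 8 has {1,2,3,5,6,7,8,9}; box has {2,3,6,7,8,9} → only 4 remains.
r5c5 = 4: row 5 has {2,3,6,7,8,9}; col 5 has {1,5,6,7,9}; box has {6,7,9} → only 4 remains.
r8c4 = 1: row 8 has {3,6,7,8,9}; col 4 has {2,4,7,9}; box has {4,5,7,8,9} → only 1 remains.
r8c6 = 2: row 8 has {1,3,6,7,8,9}; col 6 has {7,8,9}; box has {1,4,5,7,8,9} → only 2 remains.
r3c6 = 5: row 3 has {2,3,4,6,7,9}; col 6 has {2,7,8,9}; box has {1,2,7,9} → only 5 remains.
r7c5 = 3: row 7 has {1,4,5,6,7,8}; col 5 has {1,4,5,6,7,9}; box has {1,2,4,5,7,8,9} → only 3 remains.
r8c1 = 5: row 8 has {1,2,3,6,7,8,9}; col 1 has {2,4}; box has {6,8} → only 5 remains.
r8c3 = 4: row 8 has {1,2,3,5,6,7,8,9}; col 3 has {6,7}; box has {5,6,8} → only 4 remains.
r9c4 = 6: row 9 has {2,4,5,8,9}; col 4 has {1,2,4,7,9}; box has {1,2,3,4,5,7,8,9} → only 6 remains.
r1c4 = 3: row 1 has {1,5,7,8}; col 4 has {1,2,4,6,7,9}; box has {1,2,5,7,9} → only 3 remains.
r2c5 = 8: row 2 has {1,2,4,5,7,9}; col 5 has {1,3,4,5,6,7,9}; box has {1,2,3,5,7,9} → only 8 remains.
r2c6 = 6: row 2 has {1,2,4,5,7,8,9}; col 6 has {2,5,7,8,9}; box has {1,2,3,5,7,8,9} → only 6 remains.
r4c5 = 2: row 4 has {4,6,7,9}; col 5 has {1,3,4,5,6,7,8,9}; box has {4,6,7,9} → only 2 remains.
r7c1 = 9: row 7 has {1,3,4,5,6,7,8}; col 1 has {2,4,5}; box has {4,5,6,8} → only 9 remains.
r7c2 = 2: row 7 has {1,3,4,5,6,7,8,9}; col 2 has {4,5,6,7,8}; box has {4,5,6,8,9} → only 2 remains.
r1c1 = 6: row 1 has {1,3,5,7,8}; col 1 has {2,4,5,9}; box has {4,5,7} → only 6 remains.
r1c2 = 9: row 1 has {1,3,5,6,7,8}; col 2 has {2,4,5,6,7,8}; box has {4,5,6,7} → only 9 remains.
r1c3 = 2: row 1 has {1,3,5,6,7,8,9}; col 3 has {4,6,7}; box has {4,5,6,7,9} → only 2 remains.
r1c6 = 4: row 1 has {1,2,3,5,6,7,8,9}; col 6 has {2,5,6,7,8,9}; box has {1,2,3,5,6,7,8,9} → only 4 remains.
r2c3 = 3: row 2 has {1,2,4,5,6,7,8,9}; col 3 has {2,4,6,7}; box has {2,4,5,6,7,9} → only 3 remains.
r9c3 = 1: row 9 has {2,4,5,6,8,9}; col 3 has {2,3,4,6,7}; box has {2,4,5,6,8,9} → only 1 remains.
r3c3 = 8: row 3 has {2,3,4,5,6,7,9}; col 3 has {1,2,3,4,6,7}; box has {2,3,4,5,6,7,9} → only 8 remains.
r5c3 = 5: row 5 has {2,3,4,6,7,8,9}; col 3 has {1,2,3,4,6,7,8}; box has {2,4,6,7} → only 5 remains.
r5c9 = 1: row 5 has {2,3,4,5,6,7,8,9}; col 9 has {2,3,4,6,7,8,9}; box has {2,3,4,6,7,8,9} → only 1 remains.
r6c3 = 9: row 6 has {2,4,6,7}; col 3 has {1,2,3,4,5,6,7,8}; box has {2,4,5,6,7} → only 9 remains.
r6c9 = 5: row 6 has {2,4,6,7,9}; col 9 has {1,2,3,4,6,7,8,9}; box has {1,2,3,4,6,7,8,9} → only 5 remains.
r9c2 = 3: row 9 has {1,2,4,5,6,8,9}; col 2 has {2,4,5,6,7,8,9}; box has {1,2,4,5,6,8,9} → only 3 remains.
r3c1 = 1: row 3 has {2,3,4,5,6,7,8,9}; col 1 has {2,4,5,6,9}; box has {2,3,4,5,6,7,8,9} → only 1 remains.

1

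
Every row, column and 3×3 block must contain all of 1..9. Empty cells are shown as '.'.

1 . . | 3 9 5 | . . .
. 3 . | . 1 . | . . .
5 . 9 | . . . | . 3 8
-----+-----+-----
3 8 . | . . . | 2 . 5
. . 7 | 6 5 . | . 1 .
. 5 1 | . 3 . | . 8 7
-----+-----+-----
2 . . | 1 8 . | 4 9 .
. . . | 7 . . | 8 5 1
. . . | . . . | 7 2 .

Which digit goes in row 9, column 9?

3

row 1, column 7 = 6: row 1 has {1,3,5,9}; col 7 has {2,4,7,8}; box has {3,8} → only 6 remains.
row 3, column 7 = 1: row 3 has {3,5,8,9}; col 7 has {2,4,6,7,8}; box has {3,6,8} → only 1 remains.
row 6, column 7 = 9: row 6 has {1,3,5,7,8}; col 7 has {1,2,4,6,7,8}; box has {1,2,5,7,8} → only 9 remains.
row 2, column 7 = 5: row 2 has {1,3}; col 7 has {1,2,4,6,7,8,9}; box has {1,3,6,8} → only 5 remains.
row 5, column 7 = 3: row 5 has {1,5,6,7}; col 7 has {1,2,4,5,6,7,8,9}; box has {1,2,5,7,8,9} → only 3 remains.
row 5, column 9 = 4: row 5 has {1,3,5,6,7}; col 9 has {1,5,7,8}; box has {1,2,3,5,7,8,9} → only 4 remains.
row 1, column 9 = 2: row 1 has {1,3,5,6,9}; col 9 has {1,4,5,7,8}; box has {1,3,5,6,8} → only 2 remains.
row 2, column 9 = 9: row 2 has {1,3,5}; col 9 has {1,2,4,5,7,8}; box has {1,2,3,5,6,8} → only 9 remains.
row 4, column 8 = 6: row 4 has {2,3,5,8}; col 8 has {1,2,3,5,8,9}; box has {1,2,3,4,5,7,8,9} → only 6 remains.
row 5, column 1 = 9: row 5 has {1,3,4,5,6,7}; col 1 has {1,2,3,5}; box has {1,3,5,7,8} → only 9 remains.
row 5, column 2 = 2: row 5 has {1,3,4,5,6,7,9}; col 2 has {3,5,8}; box has {1,3,5,7,8,9} → only 2 remains.
row 5, column 6 = 8: row 5 has {1,2,3,4,5,6,7,9}; col 6 has {5}; box has {3,5,6} → only 8 remains.
row 4, column 3 = 4: row 4 has {2,3,5,6,8}; col 3 has {1,7,9}; box has {1,2,3,5,7,8,9} → only 4 remains.
row 4, column 4 = 9: row 4 has {2,3,4,5,6,8}; col 4 has {1,3,6,7}; box has {3,5,6,8} → only 9 remains.
row 4, column 5 = 7: row 4 has {2,3,4,5,6,8,9}; col 5 has {1,3,5,8,9}; box has {3,5,6,8,9} → only 7 remains.
row 4, column 6 = 1: row 4 has {2,3,4,5,6,7,8,9}; col 6 has {5,8}; box has {3,5,6,7,8,9} → only 1 remains.
row 6, column 1 = 6: row 6 has {1,3,5,7,8,9}; col 1 has {1,2,3,5,9}; box has {1,2,3,4,5,7,8,9} → only 6 remains.
row 8, column 1 = 4: row 8 has {1,5,7,8}; col 1 has {1,2,3,5,6,9}; box has {2} → only 4 remains.
row 9, column 1 = 8: row 9 has {2,7}; col 1 has {1,2,3,4,5,6,9}; box has {2,4} → only 8 remains.
row 1, column 3 = 8: row 1 has {1,2,3,5,6,9}; col 3 has {1,4,7,9}; box has {1,3,5,9} → only 8 remains.
row 2, column 1 = 7: row 2 has {1,3,5,9}; col 1 has {1,2,3,4,5,6,8,9}; box has {1,3,5,8,9} → only 7 remains.
row 2, column 8 = 4: row 2 has {1,3,5,7,9}; col 8 has {1,2,3,5,6,8,9}; box has {1,2,3,5,6,8,9} → only 4 remains.
row 1, column 2 = 4: row 1 has {1,2,3,5,6,8,9}; col 2 has {2,3,5,8}; box has {1,3,5,7,8,9} → only 4 remains.
row 1, column 8 = 7: row 1 has {1,2,3,4,5,6,8,9}; col 8 has {1,2,3,4,5,6,8,9}; box has {1,2,3,4,5,6,8,9} → only 7 remains.
row 3, column 2 = 6: row 3 has {1,3,5,8,9}; col 2 has {2,3,4,5,8}; box has {1,3,4,5,7,8,9} → only 6 remains.
row 7, column 2 = 7: row 7 has {1,2,4,8,9}; col 2 has {2,3,4,5,6,8}; box has {2,4,8} → only 7 remains.
row 8, column 2 = 9: row 8 has {1,4,5,7,8}; col 2 has {2,3,4,5,6,7,8}; box has {2,4,7,8} → only 9 remains.
row 9, column 2 = 1: row 9 has {2,7,8}; col 2 has {2,3,4,5,6,7,8,9}; box has {2,4,7,8,9} → only 1 remains.
row 2, column 3 = 2: row 2 has {1,3,4,5,7,9}; col 3 has {1,4,7,8,9}; box has {1,3,4,5,6,7,8,9} → only 2 remains.
row 2, column 4 = 8: row 2 has {1,2,3,4,5,7,9}; col 4 has {1,3,6,7,9}; box has {1,3,5,9} → only 8 remains.
row 2, column 6 = 6: row 2 has {1,2,3,4,5,7,8,9}; col 6 has {1,5,8}; box has {1,3,5,8,9} → only 6 remains.
row 7, column 6 = 3: row 7 has {1,2,4,7,8,9}; col 6 has {1,5,6,8}; box has {1,7,8} → only 3 remains.
row 7, column 9 = 6: row 7 has {1,2,3,4,7,8,9}; col 9 has {1,2,4,5,7,8,9}; box has {1,2,4,5,7,8,9} → only 6 remains.
row 8, column 6 = 2: row 8 has {1,4,5,7,8,9}; col 6 has {1,3,5,6,8}; box has {1,3,7,8} → only 2 remains.
row 9, column 9 = 3: row 9 has {1,2,7,8}; col 9 has {1,2,4,5,6,7,8,9}; box has {1,2,4,5,6,7,8,9} → only 3 remains.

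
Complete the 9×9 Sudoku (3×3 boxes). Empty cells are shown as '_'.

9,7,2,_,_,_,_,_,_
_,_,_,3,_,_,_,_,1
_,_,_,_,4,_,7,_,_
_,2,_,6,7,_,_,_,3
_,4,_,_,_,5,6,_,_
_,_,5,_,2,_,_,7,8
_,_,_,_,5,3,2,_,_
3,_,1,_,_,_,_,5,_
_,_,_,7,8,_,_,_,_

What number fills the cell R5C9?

2

R2C6 = 7 (hidden single in row 2).
R2C8 = 2 (hidden single in row 2).
R4C7 = 5 (hidden single in row 4).
R5C9 = 2: in row 5, 2 can only go here (every other open cell in that row sees a 2).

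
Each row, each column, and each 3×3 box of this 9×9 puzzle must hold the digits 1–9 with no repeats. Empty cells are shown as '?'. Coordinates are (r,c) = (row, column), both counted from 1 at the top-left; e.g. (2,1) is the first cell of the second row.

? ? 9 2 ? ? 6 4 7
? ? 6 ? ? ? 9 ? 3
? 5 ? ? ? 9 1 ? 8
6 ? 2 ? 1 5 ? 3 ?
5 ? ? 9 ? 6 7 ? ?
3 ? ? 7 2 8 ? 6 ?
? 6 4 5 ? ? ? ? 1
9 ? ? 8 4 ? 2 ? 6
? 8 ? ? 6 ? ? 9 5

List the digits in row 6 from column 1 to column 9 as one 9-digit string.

391728564

(3,8) = 2: row 3 has {1,5,8,9}; col 8 has {3,4,6,9}; box has {1,3,4,6,7,8,9} → only 2 remains.
(4,4) = 4: row 4 has {1,2,3,5,6}; col 4 has {2,5,7,8,9}; box has {1,2,5,6,7,8,9} → only 4 remains.
(4,7) = 8: row 4 has {1,2,3,4,5,6}; col 7 has {1,2,6,7,9}; box has {3,6,7} → only 8 remains.
(4,9) = 9: row 4 has {1,2,3,4,5,6,8}; col 9 has {1,3,5,6,7,8}; box has {3,6,7,8} → only 9 remains.
(5,5) = 3: row 5 has {5,6,7,9}; col 5 has {1,2,4,6}; box has {1,2,4,5,6,7,8,9} → only 3 remains.
(5,8) = 1: row 5 has {3,5,6,7,9}; col 8 has {2,3,4,6,9}; box has {3,6,7,8,9} → only 1 remains.
(6,3) = 1: row 6 has {2,3,6,7,8}; col 3 has {2,4,6,9}; box has {2,3,5,6} → only 1 remains.
(6,9) = 4: row 6 has {1,2,3,6,7,8}; col 9 has {1,3,5,6,7,8,9}; box has {1,3,6,7,8,9} → only 4 remains.
(7,7) = 3: row 7 has {1,4,5,6}; col 7 has {1,2,6,7,8,9}; box has {1,2,5,6,9} → only 3 remains.
(8,8) = 7: row 8 has {2,4,6,8,9}; col 8 has {1,2,3,4,6,9}; box has {1,2,3,5,6,9} → only 7 remains.
(9,7) = 4: row 9 has {5,6,8,9}; col 7 has {1,2,3,6,7,8,9}; box has {1,2,3,5,6,7,9} → only 4 remains.
(2,4) = 1: row 2 has {3,6,9}; col 4 has {2,4,5,7,8,9}; box has {2,9} → only 1 remains.
(2,8) = 5: row 2 has {1,3,6,9}; col 8 has {1,2,3,4,6,7,9}; box has {1,2,3,4,6,7,8,9} → only 5 remains.
(3,5) = 7: row 3 has {1,2,5,8,9}; col 5 has {1,2,3,4,6}; box has {1,2,9} → only 7 remains.
(4,2) = 7: row 4 has {1,2,3,4,5,6,8,9}; col 2 has {5,6,8}; box has {1,2,3,5,6} → only 7 remains.
(5,2) = 4: row 5 has {1,3,5,6,7,9}; col 2 has {5,6,7,8}; box has {1,2,3,5,6,7} → only 4 remains.
(5,3) = 8: row 5 has {1,3,4,5,6,7,9}; col 3 has {1,2,4,6,9}; box has {1,2,3,4,5,6,7} → only 8 remains.
(5,9) = 2: row 5 has {1,3,4,5,6,7,8,9}; col 9 has {1,3,4,5,6,7,8,9}; box has {1,3,4,6,7,8,9} → only 2 remains.
(6,2) = 9: row 6 has {1,2,3,4,6,7,8}; col 2 has {4,5,6,7,8}; box has {1,2,3,4,5,6,7,8} → only 9 remains.
(6,7) = 5: row 6 has {1,2,3,4,6,7,8,9}; col 7 has {1,2,3,4,6,7,8,9}; box has {1,2,3,4,6,7,8,9} → only 5 remains.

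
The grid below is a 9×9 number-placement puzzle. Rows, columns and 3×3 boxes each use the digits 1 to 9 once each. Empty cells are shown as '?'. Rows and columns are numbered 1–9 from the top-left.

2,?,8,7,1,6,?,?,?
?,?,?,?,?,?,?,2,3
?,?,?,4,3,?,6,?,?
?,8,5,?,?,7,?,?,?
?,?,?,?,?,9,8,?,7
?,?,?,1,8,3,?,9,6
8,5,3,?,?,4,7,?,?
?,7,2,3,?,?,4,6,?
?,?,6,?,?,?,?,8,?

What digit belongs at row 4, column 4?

6

row 7, column 8 = 1: row 7 has {3,4,5,7,8}; col 8 has {2,6,8,9}; box has {4,6,7,8} → only 1 remains.
row 1, column 2 = 3: in row 1, 3 can only go here (every other open cell in that row sees a 3).
row 3, column 6 = 2: in row 3, 2 can only go here (every other open cell in that row sees a 2).
row 3, column 9 = 8: in row 3, 8 can only go here (every other open cell in that row sees an 8).
row 4, column 1 = 9: in row 4, 9 can only go here (every other open cell in that row sees a 9).
row 8, column 1 = 1: row 8 has {2,3,4,6,7}; col 1 has {2,8,9}; box has {2,3,5,6,7,8} → only 1 remains.
row 9, column 1 = 4: row 9 has {6,8}; col 1 has {1,2,8,9}; box has {1,2,3,5,6,7,8} → only 4 remains.
row 9, column 2 = 9: row 9 has {4,6,8}; col 2 has {3,5,7,8}; box has {1,2,3,4,5,6,7,8} → only 9 remains.
row 3, column 2 = 1: row 3 has {2,3,4,6,8}; col 2 has {3,5,7,8,9}; box has {2,3,8} → only 1 remains.
row 6, column 1 = 7: row 6 has {1,3,6,8,9}; col 1 has {1,2,4,8,9}; box has {5,8,9} → only 7 remains.
row 6, column 3 = 4: row 6 has {1,3,6,7,8,9}; col 3 has {2,3,5,6,8}; box has {5,7,8,9} → only 4 remains.
row 3, column 1 = 5: row 3 has {1,2,3,4,6,8}; col 1 has {1,2,4,7,8,9}; box has {1,2,3,8} → only 5 remains.
row 3, column 8 = 7: row 3 has {1,2,3,4,5,6,8}; col 8 has {1,2,6,8,9}; box has {2,3,6,8} → only 7 remains.
row 5, column 3 = 1: row 5 has {7,8,9}; col 3 has {2,3,4,5,6,8}; box has {4,5,7,8,9} → only 1 remains.
row 6, column 2 = 2: row 6 has {1,3,4,6,7,8,9}; col 2 has {1,3,5,7,8,9}; box has {1,4,5,7,8,9} → only 2 remains.
row 6, column 7 = 5: row 6 has {1,2,3,4,6,7,8,9}; col 7 has {4,6,7,8}; box has {6,7,8,9} → only 5 remains.
row 1, column 7 = 9: row 1 has {1,2,3,6,7,8}; col 7 has {4,5,6,7,8}; box has {2,3,6,7,8} → only 9 remains.
row 2, column 1 = 6: row 2 has {2,3}; col 1 has {1,2,4,5,7,8,9}; box has {1,2,3,5,8} → only 6 remains.
row 2, column 2 = 4: row 2 has {2,3,6}; col 2 has {1,2,3,5,7,8,9}; box has {1,2,3,5,6,8} → only 4 remains.
row 2, column 7 = 1: row 2 has {2,3,4,6}; col 7 has {4,5,6,7,8,9}; box has {2,3,6,7,8,9} → only 1 remains.
row 3, column 3 = 9: row 3 has {1,2,3,4,5,6,7,8}; col 3 has {1,2,3,4,5,6,8}; box has {1,2,3,4,5,6,8} → only 9 remains.
row 5, column 1 = 3: row 5 has {1,7,8,9}; col 1 has {1,2,4,5,6,7,8,9}; box has {1,2,4,5,7,8,9} → only 3 remains.
row 5, column 2 = 6: row 5 has {1,3,7,8,9}; col 2 has {1,2,3,4,5,7,8,9}; box has {1,2,3,4,5,7,8,9} → only 6 remains.
row 5, column 8 = 4: row 5 has {1,3,6,7,8,9}; col 8 has {1,2,6,7,8,9}; box has {5,6,7,8,9} → only 4 remains.
row 1, column 8 = 5: row 1 has {1,2,3,6,7,8,9}; col 8 has {1,2,4,6,7,8,9}; box has {1,2,3,6,7,8,9} → only 5 remains.
row 1, column 9 = 4: row 1 has {1,2,3,5,6,7,8,9}; col 9 has {3,6,7,8}; box has {1,2,3,5,6,7,8,9} → only 4 remains.
row 2, column 3 = 7: row 2 has {1,2,3,4,6}; col 3 has {1,2,3,4,5,6,8,9}; box has {1,2,3,4,5,6,8,9} → only 7 remains.
row 4, column 8 = 3: row 4 has {5,7,8,9}; col 8 has {1,2,4,5,6,7,8,9}; box has {4,5,6,7,8,9} → only 3 remains.
row 4, column 7 = 2: row 4 has {3,5,7,8,9}; col 7 has {1,4,5,6,7,8,9}; box has {3,4,5,6,7,8,9} → only 2 remains.
row 4, column 9 = 1: row 4 has {2,3,5,7,8,9}; col 9 has {3,4,6,7,8}; box has {2,3,4,5,6,7,8,9} → only 1 remains.
row 9, column 7 = 3: row 9 has {4,6,8,9}; col 7 has {1,2,4,5,6,7,8,9}; box has {1,4,6,7,8} → only 3 remains.
row 4, column 4 = 6: row 4 has {1,2,3,5,7,8,9}; col 4 has {1,3,4,7}; box has {1,3,7,8,9} → only 6 remains.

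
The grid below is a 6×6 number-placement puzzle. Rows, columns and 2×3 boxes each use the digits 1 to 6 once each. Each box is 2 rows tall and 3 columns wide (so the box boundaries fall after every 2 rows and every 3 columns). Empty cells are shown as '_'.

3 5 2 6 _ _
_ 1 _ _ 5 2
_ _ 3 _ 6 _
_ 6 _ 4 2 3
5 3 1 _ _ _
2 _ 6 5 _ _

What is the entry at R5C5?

4

R2C3 = 4: row 2 has {1,2,5}; col 3 has {1,2,3,6}; box has {1,2,3,5} → only 4 remains.
R2C4 = 3: row 2 has {1,2,4,5}; col 4 has {4,5,6}; box has {2,5,6} → only 3 remains.
R3C4 = 1: row 3 has {3,6}; col 4 has {3,4,5,6}; box has {2,3,4,6} → only 1 remains.
R3C6 = 5: row 3 has {1,3,6}; col 6 has {2,3}; box has {1,2,3,4,6} → only 5 remains.
R4C1 = 1: row 4 has {2,3,4,6}; col 1 has {2,3,5}; box has {3,6} → only 1 remains.
R4C3 = 5: row 4 has {1,2,3,4,6}; col 3 has {1,2,3,4,6}; box has {1,3,6} → only 5 remains.
R5C4 = 2: row 5 has {1,3,5}; col 4 has {1,3,4,5,6}; box has {5} → only 2 remains.
R5C5 = 4: row 5 has {1,2,3,5}; col 5 has {2,5,6}; box has {2,5} → only 4 remains.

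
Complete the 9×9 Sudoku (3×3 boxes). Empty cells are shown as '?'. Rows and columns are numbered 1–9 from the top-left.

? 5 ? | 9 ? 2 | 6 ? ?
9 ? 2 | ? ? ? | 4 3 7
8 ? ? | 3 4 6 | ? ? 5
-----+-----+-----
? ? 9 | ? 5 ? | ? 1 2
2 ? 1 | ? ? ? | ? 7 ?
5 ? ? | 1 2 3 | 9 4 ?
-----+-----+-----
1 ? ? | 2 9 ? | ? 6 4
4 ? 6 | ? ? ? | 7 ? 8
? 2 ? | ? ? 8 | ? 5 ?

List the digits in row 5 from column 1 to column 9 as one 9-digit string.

row 1, column 8 = 8 (sole candidate).
row 1, column 9 = 1 (sole candidate).
row 3, column 3 = 7 (sole candidate).
row 3, column 7 = 2 (sole candidate).
row 3, column 8 = 9 (sole candidate).
row 6, column 3 = 8 (sole candidate).
row 6, column 9 = 6 (sole candidate).
row 7, column 7 = 3 (sole candidate).
row 8, column 4 = 5 (sole candidate).
row 8, column 6 = 1 (sole candidate).
row 8, column 8 = 2 (sole candidate).
row 9, column 3 = 3 (sole candidate).
row 9, column 7 = 1 (sole candidate).
row 9, column 9 = 9 (sole candidate).
row 1, column 1 = 3 (sole candidate).
row 1, column 3 = 4 (sole candidate).
row 1, column 5 = 7 (sole candidate).
row 2, column 4 = 8 (sole candidate).
row 2, column 5 = 1 (sole candidate).
row 2, column 6 = 5 (sole candidate).
row 3, column 2 = 1 (sole candidate).
row 4, column 7 = 8 (sole candidate).
row 5, column 7 = 5: row 5 has {1,2,7}; col 7 has {1,2,3,4,6,7,8,9}; box has {1,2,4,6,7,8,9} → only 5 remains.
row 5, column 9 = 3: row 5 has {1,2,5,7}; col 9 has {1,2,4,5,6,7,8,9}; box has {1,2,4,5,6,7,8,9} → only 3 remains.
row 6, column 2 = 7 (sole candidate).
row 7, column 2 = 8 (sole candidate).
row 7, column 3 = 5 (sole candidate).
row 7, column 6 = 7 (sole candidate).
row 8, column 2 = 9 (sole candidate).
row 8, column 5 = 3 (sole candidate).
row 9, column 1 = 7 (sole candidate).
row 9, column 5 = 6 (sole candidate).
row 2, column 2 = 6 (sole candidate).
row 4, column 1 = 6 (sole candidate).
row 4, column 6 = 4 (sole candidate).
row 5, column 2 = 4: row 5 has {1,2,3,5,7}; col 2 has {1,2,5,6,7,8,9}; box has {1,2,5,6,7,8,9} → only 4 remains.
row 5, column 4 = 6: row 5 has {1,2,3,4,5,7}; col 4 has {1,2,3,5,8,9}; box has {1,2,3,4,5} → only 6 remains.
row 5, column 5 = 8: row 5 has {1,2,3,4,5,6,7}; col 5 has {1,2,3,4,5,6,7,9}; box has {1,2,3,4,5,6} → only 8 remains.
row 5, column 6 = 9: row 5 has {1,2,3,4,5,6,7,8}; col 6 has {1,2,3,4,5,6,7,8}; box has {1,2,3,4,5,6,8} → only 9 remains.

241689573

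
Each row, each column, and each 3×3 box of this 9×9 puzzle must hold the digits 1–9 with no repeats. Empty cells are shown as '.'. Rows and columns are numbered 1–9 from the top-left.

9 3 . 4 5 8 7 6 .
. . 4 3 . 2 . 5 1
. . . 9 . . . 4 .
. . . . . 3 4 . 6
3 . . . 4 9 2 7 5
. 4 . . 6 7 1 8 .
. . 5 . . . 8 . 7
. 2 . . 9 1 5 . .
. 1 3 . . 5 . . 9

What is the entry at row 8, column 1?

7

row 1, column 9 = 2: row 1 has {3,4,5,6,7,8,9}; col 9 has {1,5,6,7,9}; box has {1,4,5,6,7} → only 2 remains.
row 2, column 5 = 7: row 2 has {1,2,3,4,5}; col 5 has {4,5,6,9}; box has {2,3,4,5,8,9} → only 7 remains.
row 2, column 7 = 9: row 2 has {1,2,3,4,5,7}; col 7 has {1,2,4,5,7,8}; box has {1,2,4,5,6,7} → only 9 remains.
row 3, column 5 = 1: row 3 has {4,9}; col 5 has {4,5,6,7,9}; box has {2,3,4,5,7,8,9} → only 1 remains.
row 3, column 6 = 6: row 3 has {1,4,9}; col 6 has {1,2,3,5,7,8,9}; box has {1,2,3,4,5,7,8,9} → only 6 remains.
row 3, column 7 = 3: row 3 has {1,4,6,9}; col 7 has {1,2,4,5,7,8,9}; box has {1,2,4,5,6,7,9} → only 3 remains.
row 3, column 9 = 8: row 3 has {1,3,4,6,9}; col 9 has {1,2,5,6,7,9}; box has {1,2,3,4,5,6,7,9} → only 8 remains.
row 4, column 8 = 9: row 4 has {3,4,6}; col 8 has {4,5,6,7,8}; box has {1,2,4,5,6,7,8} → only 9 remains.
row 6, column 9 = 3: row 6 has {1,4,6,7,8}; col 9 has {1,2,5,6,7,8,9}; box has {1,2,4,5,6,7,8,9} → only 3 remains.
row 7, column 6 = 4: row 7 has {5,7,8}; col 6 has {1,2,3,5,6,7,8,9}; box has {1,5,9} → only 4 remains.
row 8, column 8 = 3: row 8 has {1,2,5,9}; col 8 has {4,5,6,7,8,9}; box has {5,7,8,9} → only 3 remains.
row 8, column 9 = 4: row 8 has {1,2,3,5,9}; col 9 has {1,2,3,5,6,7,8,9}; box has {3,5,7,8,9} → only 4 remains.
row 9, column 7 = 6: row 9 has {1,3,5,9}; col 7 has {1,2,3,4,5,7,8,9}; box has {3,4,5,7,8,9} → only 6 remains.
row 9, column 8 = 2: row 9 has {1,3,5,6,9}; col 8 has {3,4,5,6,7,8,9}; box has {3,4,5,6,7,8,9} → only 2 remains.
row 1, column 3 = 1: row 1 has {2,3,4,5,6,7,8,9}; col 3 has {3,4,5}; box has {3,4,9} → only 1 remains.
row 7, column 1 = 6: row 7 has {4,5,7,8}; col 1 has {3,9}; box has {1,2,3,5} → only 6 remains.
row 7, column 2 = 9: row 7 has {4,5,6,7,8}; col 2 has {1,2,3,4}; box has {1,2,3,5,6} → only 9 remains.
row 7, column 4 = 2: row 7 has {4,5,6,7,8,9}; col 4 has {3,4,9}; box has {1,4,5,9} → only 2 remains.
row 7, column 5 = 3: row 7 has {2,4,5,6,7,8,9}; col 5 has {1,4,5,6,7,9}; box has {1,2,4,5,9} → only 3 remains.
row 7, column 8 = 1: row 7 has {2,3,4,5,6,7,8,9}; col 8 has {2,3,4,5,6,7,8,9}; box has {2,3,4,5,6,7,8,9} → only 1 remains.
row 9, column 5 = 8: row 9 has {1,2,3,5,6,9}; col 5 has {1,3,4,5,6,7,9}; box has {1,2,3,4,5,9} → only 8 remains.
row 2, column 1 = 8: row 2 has {1,2,3,4,5,7,9}; col 1 has {3,6,9}; box has {1,3,4,9} → only 8 remains.
row 2, column 2 = 6: row 2 has {1,2,3,4,5,7,8,9}; col 2 has {1,2,3,4,9}; box has {1,3,4,8,9} → only 6 remains.
row 4, column 5 = 2: row 4 has {3,4,6,9}; col 5 has {1,3,4,5,6,7,8,9}; box has {3,4,6,7,9} → only 2 remains.
row 5, column 2 = 8: row 5 has {2,3,4,5,7,9}; col 2 has {1,2,3,4,6,9}; box has {3,4} → only 8 remains.
row 5, column 3 = 6: row 5 has {2,3,4,5,7,8,9}; col 3 has {1,3,4,5}; box has {3,4,8} → only 6 remains.
row 5, column 4 = 1: row 5 has {2,3,4,5,6,7,8,9}; col 4 has {2,3,4,9}; box has {2,3,4,6,7,9} → only 1 remains.
row 6, column 4 = 5: row 6 has {1,3,4,6,7,8}; col 4 has {1,2,3,4,9}; box has {1,2,3,4,6,7,9} → only 5 remains.
row 8, column 1 = 7: row 8 has {1,2,3,4,5,9}; col 1 has {3,6,8,9}; box has {1,2,3,5,6,9} → only 7 remains.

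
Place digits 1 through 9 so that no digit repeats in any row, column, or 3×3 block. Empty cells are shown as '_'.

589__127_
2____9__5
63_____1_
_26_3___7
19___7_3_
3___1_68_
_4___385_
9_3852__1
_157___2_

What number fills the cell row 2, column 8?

row 2, column 2 = 7: row 2 has {2,5,9}; col 2 has {1,2,3,4,8,9}; box has {2,3,5,6,8,9} → only 7 remains.
row 3, column 3 = 4: row 3 has {1,3,6}; col 3 has {3,5,6,9}; box has {2,3,5,6,7,8,9} → only 4 remains.
row 3, column 7 = 9: row 3 has {1,3,4,6}; col 7 has {2,6,8}; box has {1,2,5,7} → only 9 remains.
row 3, column 9 = 8: row 3 has {1,3,4,6,9}; col 9 has {1,5,7}; box has {1,2,5,7,9} → only 8 remains.
row 5, column 3 = 8: row 5 has {1,3,7,9}; col 3 has {3,4,5,6,9}; box has {1,2,3,6,9} → only 8 remains.
row 6, column 2 = 5: row 6 has {1,3,6,8}; col 2 has {1,2,3,4,7,8,9}; box has {1,2,3,6,8,9} → only 5 remains.
row 6, column 3 = 7: row 6 has {1,3,5,6,8}; col 3 has {3,4,5,6,8,9}; box has {1,2,3,5,6,8,9} → only 7 remains.
row 6, column 6 = 4: row 6 has {1,3,5,6,7,8}; col 6 has {1,2,3,7,9}; box has {1,3,7} → only 4 remains.
row 7, column 1 = 7: row 7 has {3,4,5,8}; col 1 has {1,2,3,5,6,9}; box has {1,3,4,5,9} → only 7 remains.
row 7, column 3 = 2: row 7 has {3,4,5,7,8}; col 3 has {3,4,5,6,7,8,9}; box has {1,3,4,5,7,9} → only 2 remains.
row 8, column 2 = 6: row 8 has {1,2,3,5,8,9}; col 2 has {1,2,3,4,5,7,8,9}; box has {1,2,3,4,5,7,9} → only 6 remains.
row 8, column 8 = 4: row 8 has {1,2,3,5,6,8,9}; col 8 has {1,2,3,5,7,8}; box has {1,2,5,8} → only 4 remains.
row 9, column 1 = 8: row 9 has {1,2,5,7}; col 1 has {1,2,3,5,6,7,9}; box has {1,2,3,4,5,6,7,9} → only 8 remains.
row 9, column 6 = 6: row 9 has {1,2,5,7,8}; col 6 has {1,2,3,4,7,9}; box has {2,3,5,7,8} → only 6 remains.
row 9, column 7 = 3: row 9 has {1,2,5,6,7,8}; col 7 has {2,6,8,9}; box has {1,2,4,5,8} → only 3 remains.
row 9, column 9 = 9: row 9 has {1,2,3,5,6,7,8}; col 9 has {1,5,7,8}; box has {1,2,3,4,5,8} → only 9 remains.
row 2, column 3 = 1: row 2 has {2,5,7,9}; col 3 has {2,3,4,5,6,7,8,9}; box has {2,3,4,5,6,7,8,9} → only 1 remains.
row 2, column 7 = 4: row 2 has {1,2,5,7,9}; col 7 has {2,3,6,8,9}; box has {1,2,5,7,8,9} → only 4 remains.
row 2, column 8 = 6: row 2 has {1,2,4,5,7,9}; col 8 has {1,2,3,4,5,7,8}; box has {1,2,4,5,7,8,9} → only 6 remains.

6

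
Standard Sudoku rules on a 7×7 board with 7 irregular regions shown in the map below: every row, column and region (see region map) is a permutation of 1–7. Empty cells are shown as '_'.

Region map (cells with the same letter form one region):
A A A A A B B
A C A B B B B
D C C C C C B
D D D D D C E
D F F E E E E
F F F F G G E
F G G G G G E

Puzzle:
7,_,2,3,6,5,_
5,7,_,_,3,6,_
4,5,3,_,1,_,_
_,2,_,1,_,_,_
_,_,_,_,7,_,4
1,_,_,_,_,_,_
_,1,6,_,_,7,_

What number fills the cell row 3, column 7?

row 1, column 2 = 4 (sole candidate).
row 1, column 7 = 1 (sole candidate).
row 2, column 3 = 1 (sole candidate).
row 2, column 7 = 2 (sole candidate).
row 3, column 6 = 2 (sole candidate).
row 3, column 7 = 7: row 3 has {1,2,3,4,5}; col 7 has {1,2,4}; region has {1,2,3,5,6} → only 7 remains.

7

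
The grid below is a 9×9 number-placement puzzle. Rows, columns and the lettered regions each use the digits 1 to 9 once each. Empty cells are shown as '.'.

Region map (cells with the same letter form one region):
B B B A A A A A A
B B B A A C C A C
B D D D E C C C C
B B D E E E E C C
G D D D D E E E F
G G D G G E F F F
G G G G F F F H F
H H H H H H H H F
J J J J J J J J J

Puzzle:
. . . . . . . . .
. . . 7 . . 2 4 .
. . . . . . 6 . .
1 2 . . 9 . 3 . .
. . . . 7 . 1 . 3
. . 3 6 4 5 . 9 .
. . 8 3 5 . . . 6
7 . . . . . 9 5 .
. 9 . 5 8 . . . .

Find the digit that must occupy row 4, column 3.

6

row 3, column 5 = 2 (sole candidate).
row 6, column 1 = 2 (sole candidate).
row 7, column 1 = 9 (sole candidate).
row 5, column 1 = 5 (sole candidate).
row 1, column 7 = 5 (hidden single in column 7).
row 6, column 7 = 8 (hidden single in column 7).
row 4, column 6 = 7 (hidden single in region E).
row 4, column 8 = 8 (sole candidate).
row 5, column 8 = 6 (sole candidate).
row 4, column 4 = 4 (sole candidate).
row 4, column 9 = 5 (sole candidate).
row 5, column 6 = 8 (sole candidate).
row 4, column 3 = 6: row 4 has {1,2,3,4,5,7,8,9}; col 3 has {3,8}; region has {3,7} → only 6 remains.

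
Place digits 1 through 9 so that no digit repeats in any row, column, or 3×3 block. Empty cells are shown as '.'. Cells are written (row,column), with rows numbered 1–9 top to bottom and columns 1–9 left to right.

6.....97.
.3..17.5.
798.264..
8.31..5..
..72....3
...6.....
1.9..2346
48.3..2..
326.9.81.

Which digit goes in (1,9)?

2

(2,1) = 2 (sole candidate).
(2,3) = 4 (sole candidate).
(2,7) = 6 (sole candidate).
(2,9) = 8 (sole candidate).
(3,4) = 5 (sole candidate).
(3,8) = 3 (sole candidate).
(3,9) = 1 (sole candidate).
(5,7) = 1 (sole candidate).
(6,7) = 7 (sole candidate).
(8,3) = 5 (sole candidate).
(8,6) = 1 (sole candidate).
(8,8) = 9 (sole candidate).
(8,9) = 7 (sole candidate).
(9,9) = 5 (sole candidate).
(1,3) = 1 (sole candidate).
(1,9) = 2: row 1 has {1,6,7,9}; col 9 has {1,3,5,6,7,8}; box has {1,3,4,5,6,7,8,9} → only 2 remains.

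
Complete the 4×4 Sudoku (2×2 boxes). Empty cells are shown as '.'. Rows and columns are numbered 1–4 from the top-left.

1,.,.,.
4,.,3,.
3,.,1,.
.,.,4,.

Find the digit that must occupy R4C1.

2

R1C3 = 2: row 1 has {1}; col 3 has {1,3,4}; box has {3} → only 2 remains.
R1C4 = 4: row 1 has {1,2}; col 4 has {}; box has {2,3} → only 4 remains.
R2C2 = 2: row 2 has {3,4}; col 2 has {}; box has {1,4} → only 2 remains.
R2C4 = 1: row 2 has {2,3,4}; col 4 has {4}; box has {2,3,4} → only 1 remains.
R3C2 = 4: row 3 has {1,3}; col 2 has {2}; box has {3} → only 4 remains.
R3C4 = 2: row 3 has {1,3,4}; col 4 has {1,4}; box has {1,4} → only 2 remains.
R4C1 = 2: row 4 has {4}; col 1 has {1,3,4}; box has {3,4} → only 2 remains.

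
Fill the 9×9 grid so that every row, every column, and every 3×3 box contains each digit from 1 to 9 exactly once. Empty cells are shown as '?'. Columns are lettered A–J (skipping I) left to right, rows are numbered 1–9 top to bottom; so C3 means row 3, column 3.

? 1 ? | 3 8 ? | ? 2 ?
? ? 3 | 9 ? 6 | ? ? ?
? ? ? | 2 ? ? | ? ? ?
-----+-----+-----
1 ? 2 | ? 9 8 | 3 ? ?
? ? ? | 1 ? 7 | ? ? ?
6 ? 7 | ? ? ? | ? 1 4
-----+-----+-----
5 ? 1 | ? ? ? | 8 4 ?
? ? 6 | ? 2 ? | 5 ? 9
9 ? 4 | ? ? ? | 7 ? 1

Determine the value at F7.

D6 = 5: row 6 has {1,4,6,7}; col 4 has {1,2,3,9}; box has {1,7,8,9} → only 5 remains.
E6 = 3: row 6 has {1,4,5,6,7}; col 5 has {2,8,9}; box has {1,5,7,8,9} → only 3 remains.
F6 = 2: row 6 has {1,3,4,5,6,7}; col 6 has {6,7,8}; box has {1,3,5,7,8,9} → only 2 remains.
G6 = 9: row 6 has {1,2,3,4,5,6,7}; col 7 has {3,5,7,8}; box has {1,3,4} → only 9 remains.
H8 = 3: row 8 has {2,5,6,9}; col 8 has {1,2,4}; box has {1,4,5,7,8,9} → only 3 remains.
H9 = 6: row 9 has {1,4,7,9}; col 8 has {1,2,3,4}; box has {1,3,4,5,7,8,9} → only 6 remains.
B6 = 8: row 6 has {1,2,3,4,5,6,7,9}; col 2 has {1}; box has {1,2,6,7} → only 8 remains.
J7 = 2: row 7 has {1,4,5,8}; col 9 has {1,4,9}; box has {1,3,4,5,6,7,8,9} → only 2 remains.
B8 = 7: row 8 has {2,3,5,6,9}; col 2 has {1,8}; box has {1,4,5,6,9} → only 7 remains.
D9 = 8: row 9 has {1,4,6,7,9}; col 4 has {1,2,3,5,9}; box has {2} → only 8 remains.
E9 = 5: row 9 has {1,4,6,7,8,9}; col 5 has {2,3,8,9}; box has {2,8} → only 5 remains.
F9 = 3: row 9 has {1,4,5,6,7,8,9}; col 6 has {2,6,7,8}; box has {2,5,8} → only 3 remains.
B7 = 3: row 7 has {1,2,4,5,8}; col 2 has {1,7,8}; box has {1,4,5,6,7,9} → only 3 remains.
F7 = 9: row 7 has {1,2,3,4,5,8}; col 6 has {2,3,6,7,8}; box has {2,3,5,8} → only 9 remains.

9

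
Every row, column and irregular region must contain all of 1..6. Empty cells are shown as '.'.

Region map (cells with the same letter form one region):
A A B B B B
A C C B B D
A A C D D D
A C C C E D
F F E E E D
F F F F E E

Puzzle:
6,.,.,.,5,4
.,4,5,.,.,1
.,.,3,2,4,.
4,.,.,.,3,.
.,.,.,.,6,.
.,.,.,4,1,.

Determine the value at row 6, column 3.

row 2, column 5 = 2: row 2 has {1,4,5}; col 5 has {1,3,4,5,6}; region has {4,5} → only 2 remains.
row 5, column 4 = 5: row 5 has {6}; col 4 has {2,4}; region has {1,3,6} → only 5 remains.
row 5, column 6 = 3: row 5 has {5,6}; col 6 has {1,4}; region has {1,2,4} → only 3 remains.
row 6, column 6 = 2: row 6 has {1,4}; col 6 has {1,3,4}; region has {1,3,5,6} → only 2 remains.
row 1, column 3 = 1: row 1 has {4,5,6}; col 3 has {3,5}; region has {2,4,5} → only 1 remains.
row 1, column 4 = 3: row 1 has {1,4,5,6}; col 4 has {2,4,5}; region has {1,2,4,5} → only 3 remains.
row 2, column 1 = 3: row 2 has {1,2,4,5}; col 1 has {4,6}; region has {4,6} → only 3 remains.
row 2, column 4 = 6: row 2 has {1,2,3,4,5}; col 4 has {2,3,4,5}; region has {1,2,3,4,5} → only 6 remains.
row 4, column 4 = 1: row 4 has {3,4}; col 4 has {2,3,4,5,6}; region has {3,4,5} → only 1 remains.
row 5, column 3 = 4: row 5 has {3,5,6}; col 3 has {1,3,5}; region has {1,2,3,5,6} → only 4 remains.
row 6, column 1 = 5: row 6 has {1,2,4}; col 1 has {3,4,6}; region has {4} → only 5 remains.
row 6, column 3 = 6: row 6 has {1,2,4,5}; col 3 has {1,3,4,5}; region has {4,5} → only 6 remains.

6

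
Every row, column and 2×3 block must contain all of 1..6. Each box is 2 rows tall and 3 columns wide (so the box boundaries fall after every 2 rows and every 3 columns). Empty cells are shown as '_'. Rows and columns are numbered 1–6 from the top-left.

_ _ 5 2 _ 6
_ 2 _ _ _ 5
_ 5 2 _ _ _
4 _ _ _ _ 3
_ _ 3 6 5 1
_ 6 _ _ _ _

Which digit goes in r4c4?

5

r3c6 = 4: row 3 has {2,5}; col 6 has {1,3,5,6}; box has {3} → only 4 remains.
r4c2 = 1: row 4 has {3,4}; col 2 has {2,5,6}; box has {2,4,5} → only 1 remains.
r4c3 = 6: row 4 has {1,3,4}; col 3 has {2,3,5}; box has {1,2,4,5} → only 6 remains.
r4c4 = 5: row 4 has {1,3,4,6}; col 4 has {2,6}; box has {3,4} → only 5 remains.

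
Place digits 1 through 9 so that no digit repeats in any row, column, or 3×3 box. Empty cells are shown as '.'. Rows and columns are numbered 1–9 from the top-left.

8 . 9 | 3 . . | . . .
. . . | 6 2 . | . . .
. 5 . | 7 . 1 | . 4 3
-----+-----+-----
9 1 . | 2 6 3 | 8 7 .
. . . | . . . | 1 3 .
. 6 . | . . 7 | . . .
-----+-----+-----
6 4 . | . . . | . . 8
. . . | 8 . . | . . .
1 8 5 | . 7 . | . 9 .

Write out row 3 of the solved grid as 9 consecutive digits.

R3C1 = 2: row 3 has {1,3,4,5,7}; col 1 has {1,6,8,9}; box has {5,8,9} → only 2 remains.
R3C3 = 6: row 3 has {1,2,3,4,5,7}; col 3 has {5,9}; box has {2,5,8,9} → only 6 remains.
R3C7 = 9: row 3 has {1,2,3,4,5,6,7}; col 7 has {1,8}; box has {3,4} → only 9 remains.
R4C3 = 4: row 4 has {1,2,3,6,7,8,9}; col 3 has {5,6,9}; box has {1,6,9} → only 4 remains.
R4C9 = 5: row 4 has {1,2,3,4,6,7,8,9}; col 9 has {3,8}; box has {1,3,7,8} → only 5 remains.
R6C8 = 2: row 6 has {6,7}; col 8 has {3,4,7,9}; box has {1,3,5,7,8} → only 2 remains.
R9C4 = 4: row 9 has {1,5,7,8,9}; col 4 has {2,3,6,7,8}; box has {7,8} → only 4 remains.
R1C2 = 7: row 1 has {3,8,9}; col 2 has {1,4,5,6,8}; box has {2,5,6,8,9} → only 7 remains.
R2C2 = 3: row 2 has {2,6}; col 2 has {1,4,5,6,7,8}; box has {2,5,6,7,8,9} → only 3 remains.
R2C3 = 1: row 2 has {2,3,6}; col 3 has {4,5,6,9}; box has {2,3,5,6,7,8,9} → only 1 remains.
R2C9 = 7: row 2 has {1,2,3,6}; col 9 has {3,5,8}; box has {3,4,9} → only 7 remains.
R3C5 = 8: row 3 has {1,2,3,4,5,6,7,9}; col 5 has {2,6,7}; box has {1,2,3,6,7} → only 8 remains.

256781943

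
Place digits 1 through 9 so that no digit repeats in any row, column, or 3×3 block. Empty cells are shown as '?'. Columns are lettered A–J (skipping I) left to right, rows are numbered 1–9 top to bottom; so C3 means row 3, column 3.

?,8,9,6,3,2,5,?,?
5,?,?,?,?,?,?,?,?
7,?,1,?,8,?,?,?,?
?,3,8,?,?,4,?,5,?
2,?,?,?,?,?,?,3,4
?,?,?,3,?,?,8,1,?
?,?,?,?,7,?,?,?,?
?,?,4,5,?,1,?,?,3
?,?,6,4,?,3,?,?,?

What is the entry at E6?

A1 = 4 (sole candidate).
H1 = 7 (sole candidate).
J1 = 1 (sole candidate).
D3 = 9 (sole candidate).
F3 = 5 (sole candidate).
F2 = 7 (sole candidate).
D2 = 1 (sole candidate).
E2 = 4 (sole candidate).
G3 = 3 (hidden single in row 3).
C2 = 3 (hidden single in row 2).
H3 = 4 (hidden single in row 3).
B6 = 4 (hidden single in row 6).
A7 = 3 (hidden single in row 7).
G7 = 4 (hidden single in row 7).
B7 = 1 (hidden single in row 7).
E5 = 1 (hidden single in row 5).
A4 = 1 (hidden single in row 4).
G9 = 1 (hidden single in row 9).
A6 = 6 (hidden single in column 1).
F6 = 9 (sole candidate).
C7 = 2 (hidden single in column 3).
D7 = 8 (sole candidate).
F7 = 6 (sole candidate).
H7 = 9 (sole candidate).
J7 = 5 (sole candidate).
D5 = 7 (sole candidate).
F5 = 8 (sole candidate).
D4 = 2 (sole candidate).
E4 = 6 (sole candidate).
C5 = 5 (sole candidate).
C6 = 7 (sole candidate).
E6 = 5: row 6 has {1,3,4,6,7,8,9}; col 5 has {1,3,4,6,7,8}; box has {1,2,3,4,6,7,8,9} → only 5 remains.

5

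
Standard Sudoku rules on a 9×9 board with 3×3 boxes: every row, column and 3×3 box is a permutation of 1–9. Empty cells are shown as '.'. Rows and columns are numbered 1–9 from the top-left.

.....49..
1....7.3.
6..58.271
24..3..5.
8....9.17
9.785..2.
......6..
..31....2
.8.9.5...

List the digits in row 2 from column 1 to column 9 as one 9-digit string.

R3C6 = 3: row 3 has {1,2,5,6,7,8}; col 6 has {4,5,7,9}; box has {4,5,7,8} → only 3 remains.
R4C7 = 8: row 4 has {2,3,4,5}; col 7 has {2,6,9}; box has {1,2,5,7} → only 8 remains.
R9C8 = 4: row 9 has {5,8,9}; col 8 has {1,2,3,5,7}; box has {2,6} → only 4 remains.
R9C9 = 3: row 9 has {4,5,8,9}; col 9 has {1,2,7}; box has {2,4,6} → only 3 remains.
R3C2 = 9: row 3 has {1,2,3,5,6,7,8}; col 2 has {4,8}; box has {1,6} → only 9 remains.
R3C3 = 4: row 3 has {1,2,3,5,6,7,8,9}; col 3 has {3,7}; box has {1,6,9} → only 4 remains.
R9C1 = 7: row 9 has {3,4,5,8,9}; col 1 has {1,2,6,8,9}; box has {3,8} → only 7 remains.
R9C7 = 1: row 9 has {3,4,5,7,8,9}; col 7 has {2,6,8,9}; box has {2,3,4,6} → only 1 remains.
R1C5 = 1: in row 1, 1 can only go here (every other open cell in that row sees a 1).
R1C2 = 7: in row 1, 7 can only go here (every other open cell in that row sees a 7).
R1C1 = 3: in row 1, 3 can only go here (every other open cell in that row sees a 3).
R2C5 = 9: in row 2, 9 can only go here (every other open cell in that row sees a 9).
R4C9 = 9: in row 4, 9 can only go here (every other open cell in that row sees a 9).
R4C4 = 7: in row 4, 7 can only go here (every other open cell in that row sees a 7).
R7C4 = 3: in row 7, 3 can only go here (every other open cell in that row sees a 3).
R7C5 = 7: in row 7, 7 can only go here (every other open cell in that row sees a 7).
R7C1 = 4: in row 7, 4 can only go here (every other open cell in that row sees a 4).
R8C1 = 5: row 8 has {1,2,3}; col 1 has {1,2,3,4,6,7,8,9}; box has {3,4,7,8} → only 5 remains.
R8C2 = 6: row 8 has {1,2,3,5}; col 2 has {4,7,8,9}; box has {3,4,5,7,8} → only 6 remains.
R8C5 = 4: row 8 has {1,2,3,5,6}; col 5 has {1,3,5,7,8,9}; box has {1,3,5,7,9} → only 4 remains.
R8C6 = 8: row 8 has {1,2,3,4,5,6}; col 6 has {3,4,5,7,9}; box has {1,3,4,5,7,9} → only 8 remains.
R8C7 = 7: row 8 has {1,2,3,4,5,6,8}; col 7 has {1,2,6,8,9}; box has {1,2,3,4,6} → only 7 remains.
R8C8 = 9: row 8 has {1,2,3,4,5,6,7,8}; col 8 has {1,2,3,4,5,7}; box has {1,2,3,4,6,7} → only 9 remains.
R9C3 = 2: row 9 has {1,3,4,5,7,8,9}; col 3 has {3,4,7}; box has {3,4,5,6,7,8} → only 2 remains.
R9C5 = 6: row 9 has {1,2,3,4,5,7,8,9}; col 5 has {1,3,4,5,7,8,9}; box has {1,3,4,5,7,8,9} → only 6 remains.
R5C5 = 2: row 5 has {1,7,8,9}; col 5 has {1,3,4,5,6,7,8,9}; box has {3,5,7,8,9} → only 2 remains.
R7C2 = 1: row 7 has {3,4,6,7}; col 2 has {4,6,7,8,9}; box has {2,3,4,5,6,7,8} → only 1 remains.
R7C3 = 9: row 7 has {1,3,4,6,7}; col 3 has {2,3,4,7}; box has {1,2,3,4,5,6,7,8} → only 9 remains.
R7C6 = 2: row 7 has {1,3,4,6,7,9}; col 6 has {3,4,5,7,8,9}; box has {1,3,4,5,6,7,8,9} → only 2 remains.
R7C8 = 8: row 7 has {1,2,3,4,6,7,9}; col 8 has {1,2,3,4,5,7,9}; box has {1,2,3,4,6,7,9} → only 8 remains.
R7C9 = 5: row 7 has {1,2,3,4,6,7,8,9}; col 9 has {1,2,3,7,9}; box has {1,2,3,4,6,7,8,9} → only 5 remains.
R1C8 = 6: row 1 has {1,3,4,7,9}; col 8 has {1,2,3,4,5,7,8,9}; box has {1,2,3,7,9} → only 6 remains.
R1C9 = 8: row 1 has {1,3,4,6,7,9}; col 9 has {1,2,3,5,7,9}; box has {1,2,3,6,7,9} → only 8 remains.
R2C9 = 4: row 2 has {1,3,7,9}; col 9 has {1,2,3,5,7,8,9}; box has {1,2,3,6,7,8,9} → only 4 remains.
R6C2 = 3: row 6 has {2,5,7,8,9}; col 2 has {1,4,6,7,8,9}; box has {2,4,7,8,9} → only 3 remains.
R6C7 = 4: row 6 has {2,3,5,7,8,9}; col 7 has {1,2,6,7,8,9}; box has {1,2,5,7,8,9} → only 4 remains.
R6C9 = 6: row 6 has {2,3,4,5,7,8,9}; col 9 has {1,2,3,4,5,7,8,9}; box has {1,2,4,5,7,8,9} → only 6 remains.
R1C3 = 5: row 1 has {1,3,4,6,7,8,9}; col 3 has {2,3,4,7,9}; box has {1,3,4,6,7,9} → only 5 remains.
R1C4 = 2: row 1 has {1,3,4,5,6,7,8,9}; col 4 has {1,3,5,7,8,9}; box has {1,3,4,5,7,8,9} → only 2 remains.
R2C2 = 2: row 2 has {1,3,4,7,9}; col 2 has {1,3,4,6,7,8,9}; box has {1,3,4,5,6,7,9} → only 2 remains.
R2C3 = 8: row 2 has {1,2,3,4,7,9}; col 3 has {2,3,4,5,7,9}; box has {1,2,3,4,5,6,7,9} → only 8 remains.
R2C4 = 6: row 2 has {1,2,3,4,7,8,9}; col 4 has {1,2,3,5,7,8,9}; box has {1,2,3,4,5,7,8,9} → only 6 remains.
R2C7 = 5: row 2 has {1,2,3,4,6,7,8,9}; col 7 has {1,2,4,6,7,8,9}; box has {1,2,3,4,6,7,8,9} → only 5 remains.

128697534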